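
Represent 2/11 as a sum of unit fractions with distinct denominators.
1/6 + 1/66

Greedy algorithm:
2/11: ceiling(11/2) = 6, use 1/6
1/66: ceiling(66/1) = 66, use 1/66
Result: 2/11 = 1/6 + 1/66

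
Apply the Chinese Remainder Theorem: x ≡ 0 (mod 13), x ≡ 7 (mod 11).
117

Using Chinese Remainder Theorem:
M = 13 × 11 = 143
M1 = 11, M2 = 13
y1 = 11^(-1) mod 13 = 6
y2 = 13^(-1) mod 11 = 6
x = (0×11×6 + 7×13×6) mod 143 = 117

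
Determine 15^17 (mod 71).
27

Repeated squaring. Binary of 17 = 10001.
15^1 ≡ 15 (mod 71); 15^2 ≡ 12 (mod 71); 15^4 ≡ 2 (mod 71); 15^8 ≡ 4 (mod 71); 15^16 ≡ 16 (mod 71)
15^17 = 15^1 × 15^16 ≡ 27 (mod 71)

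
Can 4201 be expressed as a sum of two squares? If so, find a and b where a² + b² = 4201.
40² + 51² (a=40, b=51)

Factorization: 4201 = 4201
By Fermat: n is sum of two squares iff every prime p ≡ 3 (mod 4) appears to even power.
All primes ≡ 3 (mod 4) appear to even power.
Search a = 0, 1, 2, … for 4201 - a² a perfect square: first hit at a = 40: 4201 - 1600 = 2601 = 51².
4201 = 40² + 51² = 1600 + 2601 ✓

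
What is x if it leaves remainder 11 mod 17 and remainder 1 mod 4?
45

Using Chinese Remainder Theorem:
M = 17 × 4 = 68
M1 = 4, M2 = 17
y1 = 4^(-1) mod 17 = 13
y2 = 17^(-1) mod 4 = 1
x = (11×4×13 + 1×17×1) mod 68 = 45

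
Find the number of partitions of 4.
5

p(n) counts ways to write n as a sum of positive integers (order ignored).
Examples: 4; 3 + 1; 2 + 2; 2 + 1 + 1; 1 + 1 + 1 + 1
p(4) = 5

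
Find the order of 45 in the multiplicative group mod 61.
30

61 is prime, so ord(45) divides φ(61) = 60.
Divisors of 60: 1, 2, 3, 4, 5, 6, 10, 12, 15, 20, 30, 60.
Repeated squaring: 45^1 ≡ 45, 45^2 ≡ 12, 45^4 ≡ 22, 45^8 ≡ 57, 45^16 ≡ 16, 45^32 ≡ 12 (mod 61).
Test 45^d mod 61 for each divisor d in increasing order:
45^1 ≡ 45
45^2 ≡ 12
45^3 = 45^2·45^1 ≡ 52
45^4 ≡ 22
45^5 = 45^4·45^1 ≡ 14
45^6 = 45^4·45^2 ≡ 20
45^10 = 45^8·45^2 ≡ 13
45^12 = 45^8·45^4 ≡ 34
45^15 = 45^8·45^4·45^2·45^1 ≡ 60
45^20 = 45^16·45^4 ≡ 47
45^30 = 45^16·45^8·45^4·45^2 ≡ 1  ← first divisor giving 1
The order is 30.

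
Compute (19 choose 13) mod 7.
0

Using Lucas' theorem:
Write n=19 and k=13 in base 7:
n in base 7: [2, 5]
k in base 7: [1, 6]
C(19,13) mod 7 = ∏ C(n_i, k_i) mod 7
Digit binomials (mod 7): C(2,1) = 2; C(5,6) = 0 (k_i > n_i)
Product: 2 × 0 = 0 ≡ 0 (mod 7)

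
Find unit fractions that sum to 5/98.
1/20 + 1/980

Greedy algorithm:
5/98: ceiling(98/5) = 20, use 1/20
1/980: ceiling(980/1) = 980, use 1/980
Result: 5/98 = 1/20 + 1/980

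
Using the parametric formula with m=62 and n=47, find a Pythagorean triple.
(1635, 5828, 6053)

Euclid's formula: a = m² - n², b = 2mn, c = m² + n²
m = 62, n = 47
a = 62² - 47² = 3844 - 2209 = 1635
b = 2 × 62 × 47 = 5828
c = 62² + 47² = 3844 + 2209 = 6053
Verification: 1635² + 5828² = 2673225 + 33965584 = 36638809 = 6053² ✓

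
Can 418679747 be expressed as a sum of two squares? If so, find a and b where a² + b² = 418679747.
Not possible

Factorization: 418679747 = 73 × 179^3
By Fermat: n is sum of two squares iff every prime p ≡ 3 (mod 4) appears to even power.
Prime(s) ≡ 3 (mod 4) with odd exponent: [(179, 3)]
Therefore 418679747 cannot be expressed as a² + b².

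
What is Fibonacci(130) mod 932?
699

Matrix identity: Q^n = [[F_(n+1), F_n], [F_n, F_(n-1)]] with Q = [[1,1],[1,0]].
n = 130 = 10000010₂. Square-and-multiply, entries mod 932:
Q^1 = [[1,1],[1,0]]
Q^2 = (Q^1)² = [[2,1],[1,1]]
Q^4 = (Q^2)² = [[5,3],[3,2]]
Q^8 = (Q^4)² = [[34,21],[21,13]]
Q^16 = (Q^8)² = [[665,55],[55,610]]
Q^32 = (Q^16)² = [[686,225],[225,461]]
Q^65 = (Q^32)²·Q = [[144,233],[233,843]]
Q^130 = (Q^65)² = [[465,699],[699,698]]
F_130 mod 932 = Q^130[0][1] = 699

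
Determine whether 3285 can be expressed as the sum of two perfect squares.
6² + 57² (a=6, b=57)

Factorization: 3285 = 3^2 × 5 × 73
By Fermat: n is sum of two squares iff every prime p ≡ 3 (mod 4) appears to even power.
All primes ≡ 3 (mod 4) appear to even power.
Search a = 0, 1, 2, … for 3285 - a² a perfect square: first hit at a = 6: 3285 - 36 = 3249 = 57².
3285 = 6² + 57² = 36 + 3249 ✓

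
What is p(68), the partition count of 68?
3087735

p(n) counts ways to write n as a sum of positive integers (order ignored).
Euler's pentagonal recurrence: p(k) = p(k-1) + p(k-2) - p(k-5) - p(k-7) + p(k-12) + p(k-15) - ... (offsets j(3j∓1)/2, signs ++--, p(0)=1, p(<0)=0).
DP table for k = 0..67: p(0)=1, p(1)=1, p(2)=2, p(3)=3, p(4)=5, p(5)=7, p(6)=11, p(7)=15, p(8)=22, p(9)=30, p(10)=42, p(11)=56, p(12)=77, p(13)=101, p(14)=135, p(15)=176, p(16)=231, p(17)=297, p(18)=385, p(19)=490, p(20)=627, p(21)=792, p(22)=1002, p(23)=1255, p(24)=1575, p(25)=1958, p(26)=2436, p(27)=3010, p(28)=3718, p(29)=4565, p(30)=5604, p(31)=6842, p(32)=8349, p(33)=10143, p(34)=12310, p(35)=14883, p(36)=17977, p(37)=21637, p(38)=26015, p(39)=31185, p(40)=37338, p(41)=44583, p(42)=53174, p(43)=63261, p(44)=75175, p(45)=89134, p(46)=105558, p(47)=124754, p(48)=147273, p(49)=173525, p(50)=204226, p(51)=239943, p(52)=281589, p(53)=329931, p(54)=386155, p(55)=451276, p(56)=526823, p(57)=614154, p(58)=715220, p(59)=831820, p(60)=966467, p(61)=1121505, p(62)=1300156, p(63)=1505499, p(64)=1741630, p(65)=2012558, p(66)=2323520, p(67)=2679689.
Final step: p(68) = p(67) + p(66) - p(63) - p(61) + p(56) + p(53) - p(46) - p(42) + p(33) + p(28) - p(17) - p(11)
= 2679689 + 2323520 - 1505499 - 1121505 + 526823 + 329931 - 105558 - 53174 + 10143 + 3718 - 297 - 56
= 3087735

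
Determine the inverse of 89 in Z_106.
81

gcd(89, 106) = 1, so the inverse exists.
Extended Euclidean algorithm on (106, 89):
106 = 1 × 89 + 17  ⟹  17 = (1)·106 + (-1)·89
89 = 5 × 17 + 4  ⟹  4 = (-5)·106 + (6)·89
17 = 4 × 4 + 1  ⟹  1 = (21)·106 + (-25)·89
So (-25)·89 ≡ 1 (mod 106), i.e. 89^(-1) ≡ -25 ≡ 81 (mod 106).
Check: 89 × 81 = 7209 ≡ 1 (mod 106)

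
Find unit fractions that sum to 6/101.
1/17 + 1/1717

Greedy algorithm:
6/101: ceiling(101/6) = 17, use 1/17
1/1717: ceiling(1717/1) = 1717, use 1/1717
Result: 6/101 = 1/17 + 1/1717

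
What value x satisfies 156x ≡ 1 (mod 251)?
214

gcd(156, 251) = 1, so the inverse exists.
Extended Euclidean algorithm on (251, 156):
251 = 1 × 156 + 95  ⟹  95 = (1)·251 + (-1)·156
156 = 1 × 95 + 61  ⟹  61 = (-1)·251 + (2)·156
95 = 1 × 61 + 34  ⟹  34 = (2)·251 + (-3)·156
61 = 1 × 34 + 27  ⟹  27 = (-3)·251 + (5)·156
34 = 1 × 27 + 7  ⟹  7 = (5)·251 + (-8)·156
27 = 3 × 7 + 6  ⟹  6 = (-18)·251 + (29)·156
7 = 1 × 6 + 1  ⟹  1 = (23)·251 + (-37)·156
So (-37)·156 ≡ 1 (mod 251), i.e. 156^(-1) ≡ -37 ≡ 214 (mod 251).
Check: 156 × 214 = 33384 ≡ 1 (mod 251)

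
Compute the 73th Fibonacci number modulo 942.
247

Matrix identity: Q^n = [[F_(n+1), F_n], [F_n, F_(n-1)]] with Q = [[1,1],[1,0]].
n = 73 = 1001001₂. Square-and-multiply, entries mod 942:
Q^1 = [[1,1],[1,0]]
Q^2 = (Q^1)² = [[2,1],[1,1]]
Q^4 = (Q^2)² = [[5,3],[3,2]]
Q^9 = (Q^4)²·Q = [[55,34],[34,21]]
Q^18 = (Q^9)² = [[413,700],[700,655]]
Q^36 = (Q^18)² = [[227,594],[594,575]]
Q^73 = (Q^36)²·Q = [[925,247],[247,678]]
F_73 mod 942 = Q^73[0][1] = 247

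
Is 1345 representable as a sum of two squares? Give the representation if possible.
7² + 36² (a=7, b=36)

Factorization: 1345 = 5 × 269
By Fermat: n is sum of two squares iff every prime p ≡ 3 (mod 4) appears to even power.
All primes ≡ 3 (mod 4) appear to even power.
Search a = 0, 1, 2, … for 1345 - a² a perfect square: first hit at a = 7: 1345 - 49 = 1296 = 36².
1345 = 7² + 36² = 49 + 1296 ✓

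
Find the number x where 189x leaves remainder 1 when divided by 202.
31

gcd(189, 202) = 1, so the inverse exists.
Extended Euclidean algorithm on (202, 189):
202 = 1 × 189 + 13  ⟹  13 = (1)·202 + (-1)·189
189 = 14 × 13 + 7  ⟹  7 = (-14)·202 + (15)·189
13 = 1 × 7 + 6  ⟹  6 = (15)·202 + (-16)·189
7 = 1 × 6 + 1  ⟹  1 = (-29)·202 + (31)·189
So (31)·189 ≡ 1 (mod 202), i.e. 189^(-1) ≡ 31 (mod 202).
Check: 189 × 31 = 5859 ≡ 1 (mod 202)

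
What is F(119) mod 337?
268

Matrix identity: Q^n = [[F_(n+1), F_n], [F_n, F_(n-1)]] with Q = [[1,1],[1,0]].
n = 119 = 1110111₂. Square-and-multiply, entries mod 337:
Q^1 = [[1,1],[1,0]]
Q^3 = (Q^1)²·Q = [[3,2],[2,1]]
Q^7 = (Q^3)²·Q = [[21,13],[13,8]]
Q^14 = (Q^7)² = [[273,40],[40,233]]
Q^29 = (Q^14)²·Q = [[324,304],[304,20]]
Q^59 = (Q^29)²·Q = [[16,247],[247,106]]
Q^119 = (Q^59)²·Q = [[72,268],[268,141]]
F_119 mod 337 = Q^119[0][1] = 268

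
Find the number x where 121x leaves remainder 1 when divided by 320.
201

gcd(121, 320) = 1, so the inverse exists.
Extended Euclidean algorithm on (320, 121):
320 = 2 × 121 + 78  ⟹  78 = (1)·320 + (-2)·121
121 = 1 × 78 + 43  ⟹  43 = (-1)·320 + (3)·121
78 = 1 × 43 + 35  ⟹  35 = (2)·320 + (-5)·121
43 = 1 × 35 + 8  ⟹  8 = (-3)·320 + (8)·121
35 = 4 × 8 + 3  ⟹  3 = (14)·320 + (-37)·121
8 = 2 × 3 + 2  ⟹  2 = (-31)·320 + (82)·121
3 = 1 × 2 + 1  ⟹  1 = (45)·320 + (-119)·121
So (-119)·121 ≡ 1 (mod 320), i.e. 121^(-1) ≡ -119 ≡ 201 (mod 320).
Check: 121 × 201 = 24321 ≡ 1 (mod 320)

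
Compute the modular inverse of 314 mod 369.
161

gcd(314, 369) = 1, so the inverse exists.
Extended Euclidean algorithm on (369, 314):
369 = 1 × 314 + 55  ⟹  55 = (1)·369 + (-1)·314
314 = 5 × 55 + 39  ⟹  39 = (-5)·369 + (6)·314
55 = 1 × 39 + 16  ⟹  16 = (6)·369 + (-7)·314
39 = 2 × 16 + 7  ⟹  7 = (-17)·369 + (20)·314
16 = 2 × 7 + 2  ⟹  2 = (40)·369 + (-47)·314
7 = 3 × 2 + 1  ⟹  1 = (-137)·369 + (161)·314
So (161)·314 ≡ 1 (mod 369), i.e. 314^(-1) ≡ 161 (mod 369).
Check: 314 × 161 = 50554 ≡ 1 (mod 369)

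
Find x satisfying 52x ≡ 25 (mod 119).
x ≡ 76 (mod 119)

gcd(52, 119) = 1, which divides 25, so solutions exist.
Find 52^(-1) mod 119 by the extended Euclidean algorithm:
119 = 2 × 52 + 15  ⟹  15 = (1)·119 + (-2)·52
52 = 3 × 15 + 7  ⟹  7 = (-3)·119 + (7)·52
15 = 2 × 7 + 1  ⟹  1 = (7)·119 + (-16)·52
So (-16)·52 ≡ 1 (mod 119), i.e. 52^(-1) ≡ -16 ≡ 103 (mod 119).
x ≡ 103 × 25 = 2575 ≡ 76 (mod 119).
Check: 52 × 76 = 3952 ≡ 25 (mod 119).
Unique solution: x ≡ 76 (mod 119)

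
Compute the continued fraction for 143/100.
[1; 2, 3, 14]

Euclidean algorithm steps:
143 = 1 × 100 + 43
100 = 2 × 43 + 14
43 = 3 × 14 + 1
14 = 14 × 1 + 0
Continued fraction: [1; 2, 3, 14]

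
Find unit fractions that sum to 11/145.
1/14 + 1/226 + 1/114695

Greedy algorithm:
11/145: ceiling(145/11) = 14, use 1/14
9/2030: ceiling(2030/9) = 226, use 1/226
1/114695: ceiling(114695/1) = 114695, use 1/114695
Result: 11/145 = 1/14 + 1/226 + 1/114695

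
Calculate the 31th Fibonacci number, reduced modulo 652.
541

Matrix identity: Q^n = [[F_(n+1), F_n], [F_n, F_(n-1)]] with Q = [[1,1],[1,0]].
n = 31 = 11111₂. Square-and-multiply, entries mod 652:
Q^1 = [[1,1],[1,0]]
Q^3 = (Q^1)²·Q = [[3,2],[2,1]]
Q^7 = (Q^3)²·Q = [[21,13],[13,8]]
Q^15 = (Q^7)²·Q = [[335,610],[610,377]]
Q^31 = (Q^15)²·Q = [[629,541],[541,88]]
F_31 mod 652 = Q^31[0][1] = 541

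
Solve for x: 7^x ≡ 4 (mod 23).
6

Baby-step giant-step with step n = ⌈√23⌉ = 5.
Baby steps 7^j mod 23 (j:value) for j=0..4: 0:1, 1:7, 2:3, 3:21, 4:9.
Giant-step multiplier: 7^(-5) ≡ 7^(22-5) = 7^17 ≡ 19 (mod 23).
Giant steps γ_i = 4·19^i mod 23: γ_0=4, γ_1=7 (in table at j=1).
x = i·n + j = 1·5 + 1 = 6.
Check: 7^6 ≡ 4 (mod 23).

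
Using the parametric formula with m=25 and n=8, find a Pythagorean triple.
(561, 400, 689)

Euclid's formula: a = m² - n², b = 2mn, c = m² + n²
m = 25, n = 8
a = 25² - 8² = 625 - 64 = 561
b = 2 × 25 × 8 = 400
c = 25² + 8² = 625 + 64 = 689
Verification: 561² + 400² = 314721 + 160000 = 474721 = 689² ✓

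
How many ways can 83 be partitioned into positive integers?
23338469

p(n) counts ways to write n as a sum of positive integers (order ignored).
Euler's pentagonal recurrence: p(k) = p(k-1) + p(k-2) - p(k-5) - p(k-7) + p(k-12) + p(k-15) - ... (offsets j(3j∓1)/2, signs ++--, p(0)=1, p(<0)=0).
DP table for k = 0..82: p(0)=1, p(1)=1, p(2)=2, p(3)=3, p(4)=5, p(5)=7, p(6)=11, p(7)=15, p(8)=22, p(9)=30, p(10)=42, p(11)=56, p(12)=77, p(13)=101, p(14)=135, p(15)=176, p(16)=231, p(17)=297, p(18)=385, p(19)=490, p(20)=627, p(21)=792, p(22)=1002, p(23)=1255, p(24)=1575, p(25)=1958, p(26)=2436, p(27)=3010, p(28)=3718, p(29)=4565, p(30)=5604, p(31)=6842, p(32)=8349, p(33)=10143, p(34)=12310, p(35)=14883, p(36)=17977, p(37)=21637, p(38)=26015, p(39)=31185, p(40)=37338, p(41)=44583, p(42)=53174, p(43)=63261, p(44)=75175, p(45)=89134, p(46)=105558, p(47)=124754, p(48)=147273, p(49)=173525, p(50)=204226, p(51)=239943, p(52)=281589, p(53)=329931, p(54)=386155, p(55)=451276, p(56)=526823, p(57)=614154, p(58)=715220, p(59)=831820, p(60)=966467, p(61)=1121505, p(62)=1300156, p(63)=1505499, p(64)=1741630, p(65)=2012558, p(66)=2323520, p(67)=2679689, p(68)=3087735, p(69)=3554345, p(70)=4087968, p(71)=4697205, p(72)=5392783, p(73)=6185689, p(74)=7089500, p(75)=8118264, p(76)=9289091, p(77)=10619863, p(78)=12132164, p(79)=13848650, p(80)=15796476, p(81)=18004327, p(82)=20506255.
Final step: p(83) = p(82) + p(81) - p(78) - p(76) + p(71) + p(68) - p(61) - p(57) + p(48) + p(43) - p(32) - p(26) + p(13) + p(6)
= 20506255 + 18004327 - 12132164 - 9289091 + 4697205 + 3087735 - 1121505 - 614154 + 147273 + 63261 - 8349 - 2436 + 101 + 11
= 23338469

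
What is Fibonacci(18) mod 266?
190

Matrix identity: Q^n = [[F_(n+1), F_n], [F_n, F_(n-1)]] with Q = [[1,1],[1,0]].
n = 18 = 10010₂. Square-and-multiply, entries mod 266:
Q^1 = [[1,1],[1,0]]
Q^2 = (Q^1)² = [[2,1],[1,1]]
Q^4 = (Q^2)² = [[5,3],[3,2]]
Q^9 = (Q^4)²·Q = [[55,34],[34,21]]
Q^18 = (Q^9)² = [[191,190],[190,1]]
F_18 mod 266 = Q^18[0][1] = 190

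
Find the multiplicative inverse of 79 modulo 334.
241

gcd(79, 334) = 1, so the inverse exists.
Extended Euclidean algorithm on (334, 79):
334 = 4 × 79 + 18  ⟹  18 = (1)·334 + (-4)·79
79 = 4 × 18 + 7  ⟹  7 = (-4)·334 + (17)·79
18 = 2 × 7 + 4  ⟹  4 = (9)·334 + (-38)·79
7 = 1 × 4 + 3  ⟹  3 = (-13)·334 + (55)·79
4 = 1 × 3 + 1  ⟹  1 = (22)·334 + (-93)·79
So (-93)·79 ≡ 1 (mod 334), i.e. 79^(-1) ≡ -93 ≡ 241 (mod 334).
Check: 79 × 241 = 19039 ≡ 1 (mod 334)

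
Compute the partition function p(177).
522115831195

p(n) counts ways to write n as a sum of positive integers (order ignored).
Euler's pentagonal recurrence: p(k) = p(k-1) + p(k-2) - p(k-5) - p(k-7) + p(k-12) + p(k-15) - ... (offsets j(3j∓1)/2, signs ++--, p(0)=1, p(<0)=0).
DP table for k = 0..176: p(0)=1, p(1)=1, p(2)=2, p(3)=3, p(4)=5, p(5)=7, p(6)=11, p(7)=15, p(8)=22, p(9)=30, p(10)=42, p(11)=56, p(12)=77, p(13)=101, p(14)=135, p(15)=176, p(16)=231, p(17)=297, p(18)=385, p(19)=490, p(20)=627, p(21)=792, p(22)=1002, p(23)=1255, p(24)=1575, p(25)=1958, p(26)=2436, p(27)=3010, p(28)=3718, p(29)=4565, p(30)=5604, p(31)=6842, p(32)=8349, p(33)=10143, p(34)=12310, p(35)=14883, p(36)=17977, p(37)=21637, p(38)=26015, p(39)=31185, p(40)=37338, p(41)=44583, p(42)=53174, p(43)=63261, p(44)=75175, p(45)=89134, p(46)=105558, p(47)=124754, p(48)=147273, p(49)=173525, p(50)=204226, p(51)=239943, p(52)=281589, p(53)=329931, p(54)=386155, p(55)=451276, p(56)=526823, p(57)=614154, p(58)=715220, p(59)=831820, p(60)=966467, p(61)=1121505, p(62)=1300156, p(63)=1505499, p(64)=1741630, p(65)=2012558, p(66)=2323520, p(67)=2679689, p(68)=3087735, p(69)=3554345, p(70)=4087968, p(71)=4697205, p(72)=5392783, p(73)=6185689, p(74)=7089500, p(75)=8118264, p(76)=9289091, p(77)=10619863, p(78)=12132164, p(79)=13848650, p(80)=15796476, p(81)=18004327, p(82)=20506255, p(83)=23338469, p(84)=26543660, p(85)=30167357, p(86)=34262962, p(87)=38887673, p(88)=44108109, p(89)=49995925, p(90)=56634173, p(91)=64112359, p(92)=72533807, p(93)=82010177, p(94)=92669720, p(95)=104651419, p(96)=118114304, p(97)=133230930, p(98)=150198136, p(99)=169229875, p(100)=190569292, p(101)=214481126, p(102)=241265379, p(103)=271248950, p(104)=304801365, p(105)=342325709, p(106)=384276336, p(107)=431149389, p(108)=483502844, p(109)=541946240, p(110)=607163746, p(111)=679903203, p(112)=761002156, p(113)=851376628, p(114)=952050665, p(115)=1064144451, p(116)=1188908248, p(117)=1327710076, p(118)=1482074143, p(119)=1653668665, p(120)=1844349560, p(121)=2056148051, p(122)=2291320912, p(123)=2552338241, p(124)=2841940500, p(125)=3163127352, p(126)=3519222692, p(127)=3913864295, p(128)=4351078600, p(129)=4835271870, p(130)=5371315400, p(131)=5964539504, p(132)=6620830889, p(133)=7346629512, p(134)=8149040695, p(135)=9035836076, p(136)=10015581680, p(137)=11097645016, p(138)=12292341831, p(139)=13610949895, p(140)=15065878135, p(141)=16670689208, p(142)=18440293320, p(143)=20390982757, p(144)=22540654445, p(145)=24908858009, p(146)=27517052599, p(147)=30388671978, p(148)=33549419497, p(149)=37027355200, p(150)=40853235313, p(151)=45060624582, p(152)=49686288421, p(153)=54770336324, p(154)=60356673280, p(155)=66493182097, p(156)=73232243759, p(157)=80630964769, p(158)=88751778802, p(159)=97662728555, p(160)=107438159466, p(161)=118159068427, p(162)=129913904637, p(163)=142798995930, p(164)=156919475295, p(165)=172389800255, p(166)=189334822579, p(167)=207890420102, p(168)=228204732751, p(169)=250438925115, p(170)=274768617130, p(171)=301384802048, p(172)=330495499613, p(173)=362326859895, p(174)=397125074750, p(175)=435157697830, p(176)=476715857290.
Final step: p(177) = p(176) + p(175) - p(172) - p(170) + p(165) + p(162) - p(155) - p(151) + p(142) + p(137) - p(126) - p(120) + p(107) + p(100) - p(85) - p(77) + p(60) + p(51) - p(32) - p(22) + p(1)
= 476715857290 + 435157697830 - 330495499613 - 274768617130 + 172389800255 + 129913904637 - 66493182097 - 45060624582 + 18440293320 + 11097645016 - 3519222692 - 1844349560 + 431149389 + 190569292 - 30167357 - 10619863 + 966467 + 239943 - 8349 - 1002 + 1
= 522115831195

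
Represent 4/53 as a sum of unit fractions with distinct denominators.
1/14 + 1/248 + 1/92008

Greedy algorithm:
4/53: ceiling(53/4) = 14, use 1/14
3/742: ceiling(742/3) = 248, use 1/248
1/92008: ceiling(92008/1) = 92008, use 1/92008
Result: 4/53 = 1/14 + 1/248 + 1/92008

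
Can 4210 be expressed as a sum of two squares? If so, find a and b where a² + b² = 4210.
27² + 59² (a=27, b=59)

Factorization: 4210 = 2 × 5 × 421
By Fermat: n is sum of two squares iff every prime p ≡ 3 (mod 4) appears to even power.
All primes ≡ 3 (mod 4) appear to even power.
Search a = 0, 1, 2, … for 4210 - a² a perfect square: first hit at a = 27: 4210 - 729 = 3481 = 59².
4210 = 27² + 59² = 729 + 3481 ✓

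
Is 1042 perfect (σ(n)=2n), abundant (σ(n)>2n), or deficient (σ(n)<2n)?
deficient

Proper divisors of 1042: sum = 1 + 2 + 521 = 524
Since 524 < 1042, 1042 is deficient.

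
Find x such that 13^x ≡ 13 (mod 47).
1

Baby-step giant-step with step n = ⌈√47⌉ = 7.
Baby steps 13^j mod 47 (j:value) for j=0..6: 0:1, 1:13, 2:28, 3:35, 4:32, 5:40, 6:3.
h = 13 is already in the table at j=1, so x = 1.
Check: 13^1 ≡ 13 (mod 47).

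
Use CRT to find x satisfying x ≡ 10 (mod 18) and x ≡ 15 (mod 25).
190

Using Chinese Remainder Theorem:
M = 18 × 25 = 450
M1 = 25, M2 = 18
y1 = 25^(-1) mod 18 = 13
y2 = 18^(-1) mod 25 = 7
x = (10×25×13 + 15×18×7) mod 450 = 190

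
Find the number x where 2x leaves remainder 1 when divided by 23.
12

gcd(2, 23) = 1, so the inverse exists.
Extended Euclidean algorithm on (23, 2):
23 = 11 × 2 + 1  ⟹  1 = (1)·23 + (-11)·2
So (-11)·2 ≡ 1 (mod 23), i.e. 2^(-1) ≡ -11 ≡ 12 (mod 23).
Check: 2 × 12 = 24 ≡ 1 (mod 23)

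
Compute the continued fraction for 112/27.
[4; 6, 1, 3]

Euclidean algorithm steps:
112 = 4 × 27 + 4
27 = 6 × 4 + 3
4 = 1 × 3 + 1
3 = 3 × 1 + 0
Continued fraction: [4; 6, 1, 3]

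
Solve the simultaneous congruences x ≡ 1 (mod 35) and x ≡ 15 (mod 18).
141

Using Chinese Remainder Theorem:
M = 35 × 18 = 630
M1 = 18, M2 = 35
y1 = 18^(-1) mod 35 = 2
y2 = 35^(-1) mod 18 = 17
x = (1×18×2 + 15×35×17) mod 630 = 141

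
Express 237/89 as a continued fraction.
[2; 1, 1, 1, 29]

Euclidean algorithm steps:
237 = 2 × 89 + 59
89 = 1 × 59 + 30
59 = 1 × 30 + 29
30 = 1 × 29 + 1
29 = 29 × 1 + 0
Continued fraction: [2; 1, 1, 1, 29]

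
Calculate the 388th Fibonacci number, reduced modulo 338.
231

Matrix identity: Q^n = [[F_(n+1), F_n], [F_n, F_(n-1)]] with Q = [[1,1],[1,0]].
n = 388 = 110000100₂. Square-and-multiply, entries mod 338:
Q^1 = [[1,1],[1,0]]
Q^3 = (Q^1)²·Q = [[3,2],[2,1]]
Q^6 = (Q^3)² = [[13,8],[8,5]]
Q^12 = (Q^6)² = [[233,144],[144,89]]
Q^24 = (Q^12)² = [[327,62],[62,265]]
Q^48 = (Q^24)² = [[247,200],[200,47]]
Q^97 = (Q^48)²·Q = [[273,285],[285,326]]
Q^194 = (Q^97)² = [[274,25],[25,249]]
Q^388 = (Q^194)² = [[327,231],[231,96]]
F_388 mod 338 = Q^388[0][1] = 231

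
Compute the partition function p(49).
173525

p(n) counts ways to write n as a sum of positive integers (order ignored).
Euler's pentagonal recurrence: p(k) = p(k-1) + p(k-2) - p(k-5) - p(k-7) + p(k-12) + p(k-15) - ... (offsets j(3j∓1)/2, signs ++--, p(0)=1, p(<0)=0).
DP table for k = 0..48: p(0)=1, p(1)=1, p(2)=2, p(3)=3, p(4)=5, p(5)=7, p(6)=11, p(7)=15, p(8)=22, p(9)=30, p(10)=42, p(11)=56, p(12)=77, p(13)=101, p(14)=135, p(15)=176, p(16)=231, p(17)=297, p(18)=385, p(19)=490, p(20)=627, p(21)=792, p(22)=1002, p(23)=1255, p(24)=1575, p(25)=1958, p(26)=2436, p(27)=3010, p(28)=3718, p(29)=4565, p(30)=5604, p(31)=6842, p(32)=8349, p(33)=10143, p(34)=12310, p(35)=14883, p(36)=17977, p(37)=21637, p(38)=26015, p(39)=31185, p(40)=37338, p(41)=44583, p(42)=53174, p(43)=63261, p(44)=75175, p(45)=89134, p(46)=105558, p(47)=124754, p(48)=147273.
Final step: p(49) = p(48) + p(47) - p(44) - p(42) + p(37) + p(34) - p(27) - p(23) + p(14) + p(9)
= 147273 + 124754 - 75175 - 53174 + 21637 + 12310 - 3010 - 1255 + 135 + 30
= 173525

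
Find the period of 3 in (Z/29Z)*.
28

29 is prime, so ord(3) divides φ(29) = 28.
Divisors of 28: 1, 2, 4, 7, 14, 28.
Repeated squaring: 3^1 ≡ 3, 3^2 ≡ 9, 3^4 ≡ 23, 3^8 ≡ 7, 3^16 ≡ 20 (mod 29).
Test 3^d mod 29 for each divisor d in increasing order:
3^1 ≡ 3
3^2 ≡ 9
3^4 ≡ 23
3^7 = 3^4·3^2·3^1 ≡ 12
3^14 = 3^8·3^4·3^2 ≡ 28
3^28 = 3^16·3^8·3^4 ≡ 1  ← first divisor giving 1
The order is 28.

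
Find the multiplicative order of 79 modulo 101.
25

101 is prime, so ord(79) divides φ(101) = 100.
Divisors of 100: 1, 2, 4, 5, 10, 20, 25, 50, 100.
Repeated squaring: 79^1 ≡ 79, 79^2 ≡ 80, 79^4 ≡ 37, 79^8 ≡ 56, 79^16 ≡ 5, 79^32 ≡ 25, 79^64 ≡ 19 (mod 101).
Test 79^d mod 101 for each divisor d in increasing order:
79^1 ≡ 79
79^2 ≡ 80
79^4 ≡ 37
79^5 = 79^4·79^1 ≡ 95
79^10 = 79^8·79^2 ≡ 36
79^20 = 79^16·79^4 ≡ 84
79^25 = 79^16·79^8·79^1 ≡ 1  ← first divisor giving 1
The order is 25.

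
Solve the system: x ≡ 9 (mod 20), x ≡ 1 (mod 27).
109

Using Chinese Remainder Theorem:
M = 20 × 27 = 540
M1 = 27, M2 = 20
y1 = 27^(-1) mod 20 = 3
y2 = 20^(-1) mod 27 = 23
x = (9×27×3 + 1×20×23) mod 540 = 109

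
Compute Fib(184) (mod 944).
763

Matrix identity: Q^n = [[F_(n+1), F_n], [F_n, F_(n-1)]] with Q = [[1,1],[1,0]].
n = 184 = 10111000₂. Square-and-multiply, entries mod 944:
Q^1 = [[1,1],[1,0]]
Q^2 = (Q^1)² = [[2,1],[1,1]]
Q^5 = (Q^2)²·Q = [[8,5],[5,3]]
Q^11 = (Q^5)²·Q = [[144,89],[89,55]]
Q^23 = (Q^11)²·Q = [[112,337],[337,719]]
Q^46 = (Q^23)² = [[561,623],[623,882]]
Q^92 = (Q^46)² = [[514,301],[301,213]]
Q^184 = (Q^92)² = [[797,763],[763,34]]
F_184 mod 944 = Q^184[0][1] = 763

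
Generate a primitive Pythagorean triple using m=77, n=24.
(5353, 3696, 6505)

Euclid's formula: a = m² - n², b = 2mn, c = m² + n²
m = 77, n = 24
a = 77² - 24² = 5929 - 576 = 5353
b = 2 × 77 × 24 = 3696
c = 77² + 24² = 5929 + 576 = 6505
Verification: 5353² + 3696² = 28654609 + 13660416 = 42315025 = 6505² ✓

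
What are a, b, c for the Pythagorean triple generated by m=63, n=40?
(2369, 5040, 5569)

Euclid's formula: a = m² - n², b = 2mn, c = m² + n²
m = 63, n = 40
a = 63² - 40² = 3969 - 1600 = 2369
b = 2 × 63 × 40 = 5040
c = 63² + 40² = 3969 + 1600 = 5569
Verification: 2369² + 5040² = 5612161 + 25401600 = 31013761 = 5569² ✓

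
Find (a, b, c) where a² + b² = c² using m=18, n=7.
(275, 252, 373)

Euclid's formula: a = m² - n², b = 2mn, c = m² + n²
m = 18, n = 7
a = 18² - 7² = 324 - 49 = 275
b = 2 × 18 × 7 = 252
c = 18² + 7² = 324 + 49 = 373
Verification: 275² + 252² = 75625 + 63504 = 139129 = 373² ✓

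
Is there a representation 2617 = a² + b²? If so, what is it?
4² + 51² (a=4, b=51)

Factorization: 2617 = 2617
By Fermat: n is sum of two squares iff every prime p ≡ 3 (mod 4) appears to even power.
All primes ≡ 3 (mod 4) appear to even power.
Search a = 0, 1, 2, … for 2617 - a² a perfect square: first hit at a = 4: 2617 - 16 = 2601 = 51².
2617 = 4² + 51² = 16 + 2601 ✓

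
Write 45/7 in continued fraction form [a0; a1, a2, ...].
[6; 2, 3]

Euclidean algorithm steps:
45 = 6 × 7 + 3
7 = 2 × 3 + 1
3 = 3 × 1 + 0
Continued fraction: [6; 2, 3]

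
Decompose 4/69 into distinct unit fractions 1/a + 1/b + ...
1/18 + 1/414

Greedy algorithm:
4/69: ceiling(69/4) = 18, use 1/18
1/414: ceiling(414/1) = 414, use 1/414
Result: 4/69 = 1/18 + 1/414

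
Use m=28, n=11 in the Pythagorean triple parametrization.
(663, 616, 905)

Euclid's formula: a = m² - n², b = 2mn, c = m² + n²
m = 28, n = 11
a = 28² - 11² = 784 - 121 = 663
b = 2 × 28 × 11 = 616
c = 28² + 11² = 784 + 121 = 905
Verification: 663² + 616² = 439569 + 379456 = 819025 = 905² ✓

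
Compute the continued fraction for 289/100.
[2; 1, 8, 11]

Euclidean algorithm steps:
289 = 2 × 100 + 89
100 = 1 × 89 + 11
89 = 8 × 11 + 1
11 = 11 × 1 + 0
Continued fraction: [2; 1, 8, 11]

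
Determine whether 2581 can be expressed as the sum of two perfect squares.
9² + 50² (a=9, b=50)

Factorization: 2581 = 29 × 89
By Fermat: n is sum of two squares iff every prime p ≡ 3 (mod 4) appears to even power.
All primes ≡ 3 (mod 4) appear to even power.
Search a = 0, 1, 2, … for 2581 - a² a perfect square: first hit at a = 9: 2581 - 81 = 2500 = 50².
2581 = 9² + 50² = 81 + 2500 ✓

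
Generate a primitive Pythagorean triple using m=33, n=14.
(893, 924, 1285)

Euclid's formula: a = m² - n², b = 2mn, c = m² + n²
m = 33, n = 14
a = 33² - 14² = 1089 - 196 = 893
b = 2 × 33 × 14 = 924
c = 33² + 14² = 1089 + 196 = 1285
Verification: 893² + 924² = 797449 + 853776 = 1651225 = 1285² ✓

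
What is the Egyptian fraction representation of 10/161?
1/17 + 1/305 + 1/104349 + 1/12444139995

Greedy algorithm:
10/161: ceiling(161/10) = 17, use 1/17
9/2737: ceiling(2737/9) = 305, use 1/305
8/834785: ceiling(834785/8) = 104349, use 1/104349
1/12444139995: ceiling(12444139995/1) = 12444139995, use 1/12444139995
Result: 10/161 = 1/17 + 1/305 + 1/104349 + 1/12444139995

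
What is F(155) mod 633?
233

Matrix identity: Q^n = [[F_(n+1), F_n], [F_n, F_(n-1)]] with Q = [[1,1],[1,0]].
n = 155 = 10011011₂. Square-and-multiply, entries mod 633:
Q^1 = [[1,1],[1,0]]
Q^2 = (Q^1)² = [[2,1],[1,1]]
Q^4 = (Q^2)² = [[5,3],[3,2]]
Q^9 = (Q^4)²·Q = [[55,34],[34,21]]
Q^19 = (Q^9)²·Q = [[435,383],[383,52]]
Q^38 = (Q^19)² = [[424,419],[419,5]]
Q^77 = (Q^38)²·Q = [[203,224],[224,612]]
Q^155 = (Q^77)²·Q = [[489,233],[233,256]]
F_155 mod 633 = Q^155[0][1] = 233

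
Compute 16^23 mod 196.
60

Repeated squaring. Binary of 23 = 10111.
16^1 ≡ 16 (mod 196); 16^2 ≡ 60 (mod 196); 16^4 ≡ 72 (mod 196); 16^8 ≡ 88 (mod 196); 16^16 ≡ 100 (mod 196)
16^23 = 16^1 × 16^2 × 16^4 × 16^16 ≡ 60 (mod 196)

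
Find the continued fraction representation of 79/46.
[1; 1, 2, 1, 1, 6]

Euclidean algorithm steps:
79 = 1 × 46 + 33
46 = 1 × 33 + 13
33 = 2 × 13 + 7
13 = 1 × 7 + 6
7 = 1 × 6 + 1
6 = 6 × 1 + 0
Continued fraction: [1; 1, 2, 1, 1, 6]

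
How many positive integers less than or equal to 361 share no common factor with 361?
342

361 = 19^2
φ(n) = n × ∏(1 - 1/p) for each prime p dividing n
φ(361) = 361 × (1 - 1/19) = 342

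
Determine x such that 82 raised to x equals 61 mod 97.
32

Baby-step giant-step with step n = ⌈√97⌉ = 10.
Baby steps 82^j mod 97 (j:value) for j=0..9: 0:1, 1:82, 2:31, 3:20, 4:88, 5:38, 6:12, 7:14, 8:81, 9:46.
Giant-step multiplier: 82^(-10) ≡ 82^(96-10) = 82^86 ≡ 44 (mod 97).
Giant steps γ_i = 61·44^i mod 97: γ_0=61, γ_1=65, γ_2=47, γ_3=31 (in table at j=2).
x = i·n + j = 3·10 + 2 = 32.
Check: 82^32 ≡ 61 (mod 97).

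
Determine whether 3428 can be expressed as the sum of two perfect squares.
8² + 58² (a=8, b=58)

Factorization: 3428 = 2^2 × 857
By Fermat: n is sum of two squares iff every prime p ≡ 3 (mod 4) appears to even power.
All primes ≡ 3 (mod 4) appear to even power.
Search a = 0, 1, 2, … for 3428 - a² a perfect square: first hit at a = 8: 3428 - 64 = 3364 = 58².
3428 = 8² + 58² = 64 + 3364 ✓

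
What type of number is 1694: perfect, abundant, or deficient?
deficient

Proper divisors of 1694: sum = 1 + 2 + 7 + 11 + 14 + 22 + 77 + 121 + 154 + 242 + 847 = 1498
Since 1498 < 1694, 1694 is deficient.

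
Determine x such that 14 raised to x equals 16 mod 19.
16

Baby-step giant-step with step n = ⌈√19⌉ = 5.
Baby steps 14^j mod 19 (j:value) for j=0..4: 0:1, 1:14, 2:6, 3:8, 4:17.
Giant-step multiplier: 14^(-5) ≡ 14^(18-5) = 14^13 ≡ 2 (mod 19).
Giant steps γ_i = 16·2^i mod 19: γ_0=16, γ_1=13, γ_2=7, γ_3=14 (in table at j=1).
x = i·n + j = 3·5 + 1 = 16.
Check: 14^16 ≡ 16 (mod 19).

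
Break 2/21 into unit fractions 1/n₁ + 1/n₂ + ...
1/11 + 1/231

Greedy algorithm:
2/21: ceiling(21/2) = 11, use 1/11
1/231: ceiling(231/1) = 231, use 1/231
Result: 2/21 = 1/11 + 1/231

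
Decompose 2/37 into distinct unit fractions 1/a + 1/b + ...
1/19 + 1/703

Greedy algorithm:
2/37: ceiling(37/2) = 19, use 1/19
1/703: ceiling(703/1) = 703, use 1/703
Result: 2/37 = 1/19 + 1/703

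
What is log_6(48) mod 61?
10

Baby-step giant-step with step n = ⌈√61⌉ = 8.
Baby steps 6^j mod 61 (j:value) for j=0..7: 0:1, 1:6, 2:36, 3:33, 4:15, 5:29, 6:52, 7:7.
Giant-step multiplier: 6^(-8) ≡ 6^(60-8) = 6^52 ≡ 16 (mod 61).
Giant steps γ_i = 48·16^i mod 61: γ_0=48, γ_1=36 (in table at j=2).
x = i·n + j = 1·8 + 2 = 10.
Check: 6^10 ≡ 48 (mod 61).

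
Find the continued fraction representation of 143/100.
[1; 2, 3, 14]

Euclidean algorithm steps:
143 = 1 × 100 + 43
100 = 2 × 43 + 14
43 = 3 × 14 + 1
14 = 14 × 1 + 0
Continued fraction: [1; 2, 3, 14]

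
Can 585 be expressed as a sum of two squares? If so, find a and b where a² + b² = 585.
3² + 24² (a=3, b=24)

Factorization: 585 = 3^2 × 5 × 13
By Fermat: n is sum of two squares iff every prime p ≡ 3 (mod 4) appears to even power.
All primes ≡ 3 (mod 4) appear to even power.
Search a = 0, 1, 2, … for 585 - a² a perfect square: first hit at a = 3: 585 - 9 = 576 = 24².
585 = 3² + 24² = 9 + 576 ✓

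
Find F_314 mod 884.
489

Matrix identity: Q^n = [[F_(n+1), F_n], [F_n, F_(n-1)]] with Q = [[1,1],[1,0]].
n = 314 = 100111010₂. Square-and-multiply, entries mod 884:
Q^1 = [[1,1],[1,0]]
Q^2 = (Q^1)² = [[2,1],[1,1]]
Q^4 = (Q^2)² = [[5,3],[3,2]]
Q^9 = (Q^4)²·Q = [[55,34],[34,21]]
Q^19 = (Q^9)²·Q = [[577,645],[645,816]]
Q^39 = (Q^19)²·Q = [[547,206],[206,341]]
Q^78 = (Q^39)² = [[421,824],[824,481]]
Q^157 = (Q^78)²·Q = [[309,505],[505,688]]
Q^314 = (Q^157)² = [[442,489],[489,837]]
F_314 mod 884 = Q^314[0][1] = 489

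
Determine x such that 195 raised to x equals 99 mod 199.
49

Baby-step giant-step with step n = ⌈√199⌉ = 15.
Baby steps 195^j mod 199 (j:value) for j=0..14: 0:1, 1:195, 2:16, 3:135, 4:57, 5:170, 6:116, 7:133, 8:65, 9:138, 10:45, 11:19, 12:123, 13:105, 14:177.
Giant-step multiplier: 195^(-15) ≡ 195^(198-15) = 195^183 ≡ 147 (mod 199).
Giant steps γ_i = 99·147^i mod 199: γ_0=99, γ_1=26, γ_2=41, γ_3=57 (in table at j=4).
x = i·n + j = 3·15 + 4 = 49.
Check: 195^49 ≡ 99 (mod 199).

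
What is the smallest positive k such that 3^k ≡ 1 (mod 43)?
42

43 is prime, so ord(3) divides φ(43) = 42.
Divisors of 42: 1, 2, 3, 6, 7, 14, 21, 42.
Repeated squaring: 3^1 ≡ 3, 3^2 ≡ 9, 3^4 ≡ 38, 3^8 ≡ 25, 3^16 ≡ 23, 3^32 ≡ 13 (mod 43).
Test 3^d mod 43 for each divisor d in increasing order:
3^1 ≡ 3
3^2 ≡ 9
3^3 = 3^2·3^1 ≡ 27
3^6 = 3^4·3^2 ≡ 41
3^7 = 3^4·3^2·3^1 ≡ 37
3^14 = 3^8·3^4·3^2 ≡ 36
3^21 = 3^16·3^4·3^1 ≡ 42
3^42 = 3^32·3^8·3^2 ≡ 1  ← first divisor giving 1
The order is 42.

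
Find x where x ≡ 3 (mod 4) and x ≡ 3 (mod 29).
3

Using Chinese Remainder Theorem:
M = 4 × 29 = 116
M1 = 29, M2 = 4
y1 = 29^(-1) mod 4 = 1
y2 = 4^(-1) mod 29 = 22
x = (3×29×1 + 3×4×22) mod 116 = 3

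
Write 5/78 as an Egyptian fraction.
1/16 + 1/624

Greedy algorithm:
5/78: ceiling(78/5) = 16, use 1/16
1/624: ceiling(624/1) = 624, use 1/624
Result: 5/78 = 1/16 + 1/624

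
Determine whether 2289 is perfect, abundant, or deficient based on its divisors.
deficient

Proper divisors of 2289: sum = 1 + 3 + 7 + 21 + 109 + 327 + 763 = 1231
Since 1231 < 2289, 2289 is deficient.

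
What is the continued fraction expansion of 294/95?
[3; 10, 1, 1, 4]

Euclidean algorithm steps:
294 = 3 × 95 + 9
95 = 10 × 9 + 5
9 = 1 × 5 + 4
5 = 1 × 4 + 1
4 = 4 × 1 + 0
Continued fraction: [3; 10, 1, 1, 4]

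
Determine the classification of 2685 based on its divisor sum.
deficient

Proper divisors of 2685: sum = 1 + 3 + 5 + 15 + 179 + 537 + 895 = 1635
Since 1635 < 2685, 2685 is deficient.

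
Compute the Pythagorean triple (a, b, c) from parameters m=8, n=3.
(55, 48, 73)

Euclid's formula: a = m² - n², b = 2mn, c = m² + n²
m = 8, n = 3
a = 8² - 3² = 64 - 9 = 55
b = 2 × 8 × 3 = 48
c = 8² + 3² = 64 + 9 = 73
Verification: 55² + 48² = 3025 + 2304 = 5329 = 73² ✓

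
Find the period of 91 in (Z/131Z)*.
65

131 is prime, so ord(91) divides φ(131) = 130.
Divisors of 130: 1, 2, 5, 10, 13, 26, 65, 130.
Repeated squaring: 91^1 ≡ 91, 91^2 ≡ 28, 91^4 ≡ 129, 91^8 ≡ 4, 91^16 ≡ 16, 91^32 ≡ 125, 91^64 ≡ 36, 91^128 ≡ 117 (mod 131).
Test 91^d mod 131 for each divisor d in increasing order:
91^1 ≡ 91
91^2 ≡ 28
91^5 = 91^4·91^1 ≡ 80
91^10 = 91^8·91^2 ≡ 112
91^13 = 91^8·91^4·91^1 ≡ 58
91^26 = 91^16·91^8·91^2 ≡ 89
91^65 = 91^64·91^1 ≡ 1  ← first divisor giving 1
The order is 65.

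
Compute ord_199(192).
198

199 is prime, so ord(192) divides φ(199) = 198.
Divisors of 198: 1, 2, 3, 6, 9, 11, 18, 22, 33, 66, 99, 198.
Repeated squaring: 192^1 ≡ 192, 192^2 ≡ 49, 192^4 ≡ 13, 192^8 ≡ 169, 192^16 ≡ 104, 192^32 ≡ 70, 192^64 ≡ 124, 192^128 ≡ 53 (mod 199).
Test 192^d mod 199 for each divisor d in increasing order:
192^1 ≡ 192
192^2 ≡ 49
192^3 = 192^2·192^1 ≡ 55
192^6 = 192^4·192^2 ≡ 40
192^9 = 192^8·192^1 ≡ 11
192^11 = 192^8·192^2·192^1 ≡ 141
192^18 = 192^16·192^2 ≡ 121
192^22 = 192^16·192^4·192^2 ≡ 180
192^33 = 192^32·192^1 ≡ 107
192^66 = 192^64·192^2 ≡ 106
192^99 = 192^64·192^32·192^2·192^1 ≡ 198
192^198 = 192^128·192^64·192^4·192^2 ≡ 1  ← first divisor giving 1
The order is 198.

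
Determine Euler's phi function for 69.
44

69 = 3 × 23
φ(n) = n × ∏(1 - 1/p) for each prime p dividing n
φ(69) = 69 × (1 - 1/3) × (1 - 1/23) = 44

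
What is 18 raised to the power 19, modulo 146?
18

Repeated squaring. Binary of 19 = 10011.
18^1 ≡ 18 (mod 146); 18^2 ≡ 32 (mod 146); 18^4 ≡ 2 (mod 146); 18^8 ≡ 4 (mod 146); 18^16 ≡ 16 (mod 146)
18^19 = 18^1 × 18^2 × 18^16 ≡ 18 (mod 146)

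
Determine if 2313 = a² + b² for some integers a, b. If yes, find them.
3² + 48² (a=3, b=48)

Factorization: 2313 = 3^2 × 257
By Fermat: n is sum of two squares iff every prime p ≡ 3 (mod 4) appears to even power.
All primes ≡ 3 (mod 4) appear to even power.
Search a = 0, 1, 2, … for 2313 - a² a perfect square: first hit at a = 3: 2313 - 9 = 2304 = 48².
2313 = 3² + 48² = 9 + 2304 ✓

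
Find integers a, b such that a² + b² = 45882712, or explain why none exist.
Not possible

Factorization: 45882712 = 2^3 × 179^3
By Fermat: n is sum of two squares iff every prime p ≡ 3 (mod 4) appears to even power.
Prime(s) ≡ 3 (mod 4) with odd exponent: [(179, 3)]
Therefore 45882712 cannot be expressed as a² + b².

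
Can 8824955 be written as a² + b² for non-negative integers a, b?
Not possible

Factorization: 8824955 = 5 × 17 × 47^3
By Fermat: n is sum of two squares iff every prime p ≡ 3 (mod 4) appears to even power.
Prime(s) ≡ 3 (mod 4) with odd exponent: [(47, 3)]
Therefore 8824955 cannot be expressed as a² + b².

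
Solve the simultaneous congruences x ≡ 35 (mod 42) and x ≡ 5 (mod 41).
497

Using Chinese Remainder Theorem:
M = 42 × 41 = 1722
M1 = 41, M2 = 42
y1 = 41^(-1) mod 42 = 41
y2 = 42^(-1) mod 41 = 1
x = (35×41×41 + 5×42×1) mod 1722 = 497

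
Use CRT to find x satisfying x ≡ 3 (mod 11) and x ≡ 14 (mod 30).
14

Using Chinese Remainder Theorem:
M = 11 × 30 = 330
M1 = 30, M2 = 11
y1 = 30^(-1) mod 11 = 7
y2 = 11^(-1) mod 30 = 11
x = (3×30×7 + 14×11×11) mod 330 = 14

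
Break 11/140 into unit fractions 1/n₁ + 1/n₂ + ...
1/13 + 1/607 + 1/1104740

Greedy algorithm:
11/140: ceiling(140/11) = 13, use 1/13
3/1820: ceiling(1820/3) = 607, use 1/607
1/1104740: ceiling(1104740/1) = 1104740, use 1/1104740
Result: 11/140 = 1/13 + 1/607 + 1/1104740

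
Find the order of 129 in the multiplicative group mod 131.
65

131 is prime, so ord(129) divides φ(131) = 130.
Divisors of 130: 1, 2, 5, 10, 13, 26, 65, 130.
Repeated squaring: 129^1 ≡ 129, 129^2 ≡ 4, 129^4 ≡ 16, 129^8 ≡ 125, 129^16 ≡ 36, 129^32 ≡ 117, 129^64 ≡ 65, 129^128 ≡ 33 (mod 131).
Test 129^d mod 131 for each divisor d in increasing order:
129^1 ≡ 129
129^2 ≡ 4
129^5 = 129^4·129^1 ≡ 99
129^10 = 129^8·129^2 ≡ 107
129^13 = 129^8·129^4·129^1 ≡ 61
129^26 = 129^16·129^8·129^2 ≡ 53
129^65 = 129^64·129^1 ≡ 1  ← first divisor giving 1
The order is 65.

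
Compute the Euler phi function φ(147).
84

147 = 3 × 7^2
φ(n) = n × ∏(1 - 1/p) for each prime p dividing n
φ(147) = 147 × (1 - 1/3) × (1 - 1/7) = 84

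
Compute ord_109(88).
54

109 is prime, so ord(88) divides φ(109) = 108.
Divisors of 108: 1, 2, 3, 4, 6, 9, 12, 18, 27, 36, 54, 108.
Repeated squaring: 88^1 ≡ 88, 88^2 ≡ 5, 88^4 ≡ 25, 88^8 ≡ 80, 88^16 ≡ 78, 88^32 ≡ 89, 88^64 ≡ 73 (mod 109).
Test 88^d mod 109 for each divisor d in increasing order:
88^1 ≡ 88
88^2 ≡ 5
88^3 = 88^2·88^1 ≡ 4
88^4 ≡ 25
88^6 = 88^4·88^2 ≡ 16
88^9 = 88^8·88^1 ≡ 64
88^12 = 88^8·88^4 ≡ 38
88^18 = 88^16·88^2 ≡ 63
88^27 = 88^16·88^8·88^2·88^1 ≡ 108
88^36 = 88^32·88^4 ≡ 45
88^54 = 88^32·88^16·88^4·88^2 ≡ 1  ← first divisor giving 1
The order is 54.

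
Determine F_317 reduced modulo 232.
5

Matrix identity: Q^n = [[F_(n+1), F_n], [F_n, F_(n-1)]] with Q = [[1,1],[1,0]].
n = 317 = 100111101₂. Square-and-multiply, entries mod 232:
Q^1 = [[1,1],[1,0]]
Q^2 = (Q^1)² = [[2,1],[1,1]]
Q^4 = (Q^2)² = [[5,3],[3,2]]
Q^9 = (Q^4)²·Q = [[55,34],[34,21]]
Q^19 = (Q^9)²·Q = [[37,5],[5,32]]
Q^39 = (Q^19)²·Q = [[115,2],[2,113]]
Q^79 = (Q^39)²·Q = [[229,5],[5,224]]
Q^158 = (Q^79)² = [[34,177],[177,89]]
Q^317 = (Q^158)²·Q = [[200,5],[5,195]]
F_317 mod 232 = Q^317[0][1] = 5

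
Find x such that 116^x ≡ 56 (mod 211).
82

Baby-step giant-step with step n = ⌈√211⌉ = 15.
Baby steps 116^j mod 211 (j:value) for j=0..14: 0:1, 1:116, 2:163, 3:129, 4:194, 5:138, 6:183, 7:128, 8:78, 9:186, 10:54, 11:145, 12:151, 13:3, 14:137.
Giant-step multiplier: 116^(-15) ≡ 116^(210-15) = 116^195 ≡ 63 (mod 211).
Giant steps γ_i = 56·63^i mod 211: γ_0=56, γ_1=152, γ_2=81, γ_3=39, γ_4=136, γ_5=128 (in table at j=7).
x = i·n + j = 5·15 + 7 = 82.
Check: 116^82 ≡ 56 (mod 211).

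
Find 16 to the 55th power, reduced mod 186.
94

Repeated squaring. Binary of 55 = 110111.
16^1 ≡ 16 (mod 186); 16^2 ≡ 70 (mod 186); 16^4 ≡ 64 (mod 186); 16^8 ≡ 4 (mod 186); 16^16 ≡ 16 (mod 186); 16^32 ≡ 70 (mod 186)
16^55 = 16^1 × 16^2 × 16^4 × 16^16 × 16^32 ≡ 94 (mod 186)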